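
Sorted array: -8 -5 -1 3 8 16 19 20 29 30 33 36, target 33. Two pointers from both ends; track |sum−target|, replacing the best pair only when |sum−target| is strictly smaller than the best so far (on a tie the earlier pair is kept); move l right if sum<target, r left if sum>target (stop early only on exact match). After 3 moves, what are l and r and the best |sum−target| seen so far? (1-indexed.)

l=3, r=11, best |Δ|=2

[1,12] -8+36=28 d=5 * → l++
[2,12] -5+36=31 d=2 * → l++
[3,12] -1+36=35 d=2 → r--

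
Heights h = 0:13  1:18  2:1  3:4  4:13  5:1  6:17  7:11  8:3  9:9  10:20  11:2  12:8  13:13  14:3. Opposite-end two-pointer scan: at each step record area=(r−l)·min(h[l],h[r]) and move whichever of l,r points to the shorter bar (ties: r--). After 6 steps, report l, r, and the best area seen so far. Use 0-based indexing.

l=0 r=14: min(13,3)*14=42 best=42 *, r--
l=0 r=13: min(13,13)*13=169 best=169 *, r--
l=0 r=12: min(13,8)*12=96 best=169, r--
l=0 r=11: min(13,2)*11=22 best=169, r--
l=0 r=10: min(13,20)*10=130 best=169, l++
l=1 r=10: min(18,20)*9=162 best=169, l++

l=2, r=10, best area=169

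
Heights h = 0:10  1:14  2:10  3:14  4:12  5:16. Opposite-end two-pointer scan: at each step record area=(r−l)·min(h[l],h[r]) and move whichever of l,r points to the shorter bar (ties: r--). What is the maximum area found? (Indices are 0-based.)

l=0 r=5: min(10,16)*5=50 best=50 *, l++
l=1 r=5: min(14,16)*4=56 best=56 *, l++
l=2 r=5: min(10,16)*3=30 best=56, l++
l=3 r=5: min(14,16)*2=28 best=56, l++
l=4 r=5: min(12,16)*1=12 best=56, l++

max area = 56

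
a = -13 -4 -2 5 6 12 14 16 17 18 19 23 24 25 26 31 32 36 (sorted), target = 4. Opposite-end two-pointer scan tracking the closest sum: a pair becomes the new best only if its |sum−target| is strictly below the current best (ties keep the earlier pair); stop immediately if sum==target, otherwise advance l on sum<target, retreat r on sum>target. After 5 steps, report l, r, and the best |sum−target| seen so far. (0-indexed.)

l=0, r=12, best |Δ|=8

l=0 r=17: -13+36=23 d=19 *, r--
l=0 r=16: -13+32=19 d=15 *, r--
l=0 r=15: -13+31=18 d=14 *, r--
l=0 r=14: -13+26=13 d=9 *, r--
l=0 r=13: -13+25=12 d=8 *, r--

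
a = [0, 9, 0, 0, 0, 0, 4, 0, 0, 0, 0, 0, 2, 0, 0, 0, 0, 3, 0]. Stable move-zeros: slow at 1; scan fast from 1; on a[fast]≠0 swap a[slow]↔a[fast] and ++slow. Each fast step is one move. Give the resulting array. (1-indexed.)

[9, 4, 2, 3, 0, 0, 0, 0, 0, 0, 0, 0, 0, 0, 0, 0, 0, 0, 0]

slow=1 fast=1: a[fast]=0, fast++
slow=1 fast=2: a[fast]=9≠0 swap→a[1]=9, slow++,fast++
slow=2 fast=3: a[fast]=0, fast++
slow=2 fast=4: a[fast]=0, fast++
slow=2 fast=5: a[fast]=0, fast++
slow=2 fast=6: a[fast]=0, fast++
slow=2 fast=7: a[fast]=4≠0 swap→a[2]=4, slow++,fast++
slow=3 fast=8: a[fast]=0, fast++
slow=3 fast=9: a[fast]=0, fast++
slow=3 fast=10: a[fast]=0, fast++
slow=3 fast=11: a[fast]=0, fast++
slow=3 fast=12: a[fast]=0, fast++
slow=3 fast=13: a[fast]=2≠0 swap→a[3]=2, slow++,fast++
slow=4 fast=14: a[fast]=0, fast++
slow=4 fast=15: a[fast]=0, fast++
slow=4 fast=16: a[fast]=0, fast++
slow=4 fast=17: a[fast]=0, fast++
slow=4 fast=18: a[fast]=3≠0 swap→a[4]=3, slow++,fast++
slow=5 fast=19: a[fast]=0, fast++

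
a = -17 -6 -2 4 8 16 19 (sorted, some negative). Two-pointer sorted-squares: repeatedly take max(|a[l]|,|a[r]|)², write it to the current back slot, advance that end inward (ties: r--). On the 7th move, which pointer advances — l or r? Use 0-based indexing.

l=0 r=6: |-17|<=|19| out[6]=361, r--
l=0 r=5: |-17|>|16| out[5]=289, l++
l=1 r=5: |-6|<=|16| out[4]=256, r--
l=1 r=4: |-6|<=|8| out[3]=64, r--
l=1 r=3: |-6|>|4| out[2]=36, l++
l=2 r=3: |-2|<=|4| out[1]=16, r--
l=2 r=2: |-2|<=|-2| out[0]=4, r--

r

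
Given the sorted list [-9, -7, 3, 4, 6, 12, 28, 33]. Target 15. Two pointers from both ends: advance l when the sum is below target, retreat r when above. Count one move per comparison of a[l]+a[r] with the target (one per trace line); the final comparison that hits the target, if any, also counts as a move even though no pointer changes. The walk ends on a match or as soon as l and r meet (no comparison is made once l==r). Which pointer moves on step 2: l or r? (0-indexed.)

[0,7] -9+33=24 >15 → r--
[0,6] -9+28=19 >15 → r--

r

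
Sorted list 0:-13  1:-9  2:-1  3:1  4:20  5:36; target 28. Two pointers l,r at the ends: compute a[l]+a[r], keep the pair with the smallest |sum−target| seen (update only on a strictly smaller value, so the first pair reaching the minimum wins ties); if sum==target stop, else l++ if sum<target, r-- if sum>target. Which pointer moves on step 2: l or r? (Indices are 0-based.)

[0,5] -13+36=23 d=5 * → l++
[1,5] -9+36=27 d=1 * → l++

l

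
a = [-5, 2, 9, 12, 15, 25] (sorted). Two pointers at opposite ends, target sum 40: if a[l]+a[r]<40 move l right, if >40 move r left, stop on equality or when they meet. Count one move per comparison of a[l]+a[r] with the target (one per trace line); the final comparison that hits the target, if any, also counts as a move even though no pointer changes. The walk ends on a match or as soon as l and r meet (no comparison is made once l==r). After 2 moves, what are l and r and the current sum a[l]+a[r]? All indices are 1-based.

l=3, r=6, sum=34

l=1 r=6: -5+25=20 <40, l++
l=2 r=6: 2+25=27 <40, l++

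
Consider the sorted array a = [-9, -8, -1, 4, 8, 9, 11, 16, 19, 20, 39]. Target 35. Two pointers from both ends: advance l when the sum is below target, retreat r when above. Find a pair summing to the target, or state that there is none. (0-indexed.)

(16, 19)

l=0 r=10: -9+39=30 <35, l++
l=1 r=10: -8+39=31 <35, l++
l=2 r=10: -1+39=38 >35, r--
l=2 r=9: -1+20=19 <35, l++
l=3 r=9: 4+20=24 <35, l++
l=4 r=9: 8+20=28 <35, l++
l=5 r=9: 9+20=29 <35, l++
l=6 r=9: 11+20=31 <35, l++
l=7 r=9: 16+20=36 >35, r--
l=7 r=8: 16+19=35, found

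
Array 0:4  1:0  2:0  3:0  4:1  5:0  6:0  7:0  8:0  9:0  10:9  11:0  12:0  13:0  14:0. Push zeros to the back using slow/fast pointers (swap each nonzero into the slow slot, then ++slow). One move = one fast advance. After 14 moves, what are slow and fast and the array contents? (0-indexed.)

(s=0,f=0) a[fast]=4≠0 swap→a[0]=4 → slow++,fast++
(s=1,f=1) a[fast]=0 → fast++
(s=1,f=2) a[fast]=0 → fast++
(s=1,f=3) a[fast]=0 → fast++
(s=1,f=4) a[fast]=1≠0 swap→a[1]=1 → slow++,fast++
(s=2,f=5) a[fast]=0 → fast++
(s=2,f=6) a[fast]=0 → fast++
(s=2,f=7) a[fast]=0 → fast++
(s=2,f=8) a[fast]=0 → fast++
(s=2,f=9) a[fast]=0 → fast++
(s=2,f=10) a[fast]=9≠0 swap→a[2]=9 → slow++,fast++
(s=3,f=11) a[fast]=0 → fast++
(s=3,f=12) a[fast]=0 → fast++
(s=3,f=13) a[fast]=0 → fast++

slow=3, fast=14, a=[4, 1, 9, 0, 0, 0, 0, 0, 0, 0, 0, 0, 0, 0, 0]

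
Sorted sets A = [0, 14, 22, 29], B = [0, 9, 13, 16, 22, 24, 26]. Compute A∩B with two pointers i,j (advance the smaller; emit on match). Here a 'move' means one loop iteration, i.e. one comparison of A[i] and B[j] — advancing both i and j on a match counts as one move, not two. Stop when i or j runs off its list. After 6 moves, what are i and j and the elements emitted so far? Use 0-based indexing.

i=3, j=5, emitted=[0, 22]

[i=0,j=0] 0==0 emit → i++,j++
[i=1,j=1] 14>9 → j++
[i=1,j=2] 14>13 → j++
[i=1,j=3] 14<16 → i++
[i=2,j=3] 22>16 → j++
[i=2,j=4] 22==22 emit → i++,j++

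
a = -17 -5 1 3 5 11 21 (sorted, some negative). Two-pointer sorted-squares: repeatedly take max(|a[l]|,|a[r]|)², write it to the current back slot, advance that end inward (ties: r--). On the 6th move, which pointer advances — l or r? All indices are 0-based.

[0,6] |-17|<=|21| out[6]=441 → r--
[0,5] |-17|>|11| out[5]=289 → l++
[1,5] |-5|<=|11| out[4]=121 → r--
[1,4] |-5|<=|5| out[3]=25 → r--
[1,3] |-5|>|3| out[2]=25 → l++
[2,3] |1|<=|3| out[1]=9 → r--

r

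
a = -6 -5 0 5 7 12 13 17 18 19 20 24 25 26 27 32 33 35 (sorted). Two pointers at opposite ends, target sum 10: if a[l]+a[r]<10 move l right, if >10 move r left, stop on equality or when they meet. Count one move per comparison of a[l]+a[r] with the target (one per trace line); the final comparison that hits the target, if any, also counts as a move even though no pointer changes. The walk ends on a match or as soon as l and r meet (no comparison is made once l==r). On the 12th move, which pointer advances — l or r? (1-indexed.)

l

[1,18] -6+35=29 >10 → r--
[1,17] -6+33=27 >10 → r--
[1,16] -6+32=26 >10 → r--
[1,15] -6+27=21 >10 → r--
[1,14] -6+26=20 >10 → r--
[1,13] -6+25=19 >10 → r--
[1,12] -6+24=18 >10 → r--
[1,11] -6+20=14 >10 → r--
[1,10] -6+19=13 >10 → r--
[1,9] -6+18=12 >10 → r--
[1,8] -6+17=11 >10 → r--
[1,7] -6+13=7 <10 → l++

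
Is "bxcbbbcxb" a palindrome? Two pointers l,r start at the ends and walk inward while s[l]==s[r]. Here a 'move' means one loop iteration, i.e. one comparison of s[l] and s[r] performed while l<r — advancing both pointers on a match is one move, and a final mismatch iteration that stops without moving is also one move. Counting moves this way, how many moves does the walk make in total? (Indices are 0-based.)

4 moves

[0,8] 'b'=='b' → l++,r--
[1,7] 'x'=='x' → l++,r--
[2,6] 'c'=='c' → l++,r--
[3,5] 'b'=='b' → l++,r--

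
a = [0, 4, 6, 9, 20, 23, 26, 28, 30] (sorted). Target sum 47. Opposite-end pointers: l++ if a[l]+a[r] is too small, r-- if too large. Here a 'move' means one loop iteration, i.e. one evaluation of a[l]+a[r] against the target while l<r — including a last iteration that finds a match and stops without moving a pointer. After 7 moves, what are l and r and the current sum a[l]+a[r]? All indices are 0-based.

l=0 r=8: 0+30=30 <47, l++
l=1 r=8: 4+30=34 <47, l++
l=2 r=8: 6+30=36 <47, l++
l=3 r=8: 9+30=39 <47, l++
l=4 r=8: 20+30=50 >47, r--
l=4 r=7: 20+28=48 >47, r--
l=4 r=6: 20+26=46 <47, l++

l=5, r=6, sum=49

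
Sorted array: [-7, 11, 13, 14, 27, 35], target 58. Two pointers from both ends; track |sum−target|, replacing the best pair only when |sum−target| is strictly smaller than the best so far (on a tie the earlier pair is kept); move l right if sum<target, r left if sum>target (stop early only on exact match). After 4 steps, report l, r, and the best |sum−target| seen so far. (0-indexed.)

l=0 r=5: -7+35=28 d=30 *, l++
l=1 r=5: 11+35=46 d=12 *, l++
l=2 r=5: 13+35=48 d=10 *, l++
l=3 r=5: 14+35=49 d=9 *, l++

l=4, r=5, best |Δ|=9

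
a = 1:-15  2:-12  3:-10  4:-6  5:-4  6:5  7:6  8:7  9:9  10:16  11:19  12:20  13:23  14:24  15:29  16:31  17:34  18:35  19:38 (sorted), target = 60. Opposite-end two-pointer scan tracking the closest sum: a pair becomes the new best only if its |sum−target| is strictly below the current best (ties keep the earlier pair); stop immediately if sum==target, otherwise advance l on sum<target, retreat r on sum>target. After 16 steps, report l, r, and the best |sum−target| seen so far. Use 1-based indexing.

[1,19] -15+38=23 d=37 * → l++
[2,19] -12+38=26 d=34 * → l++
[3,19] -10+38=28 d=32 * → l++
[4,19] -6+38=32 d=28 * → l++
[5,19] -4+38=34 d=26 * → l++
[6,19] 5+38=43 d=17 * → l++
[7,19] 6+38=44 d=16 * → l++
[8,19] 7+38=45 d=15 * → l++
[9,19] 9+38=47 d=13 * → l++
[10,19] 16+38=54 d=6 * → l++
[11,19] 19+38=57 d=3 * → l++
[12,19] 20+38=58 d=2 * → l++
[13,19] 23+38=61 d=1 * → r--
[13,18] 23+35=58 d=2 → l++
[14,18] 24+35=59 d=1 → l++
[15,18] 29+35=64 d=4 → r--

l=15, r=17, best |Δ|=1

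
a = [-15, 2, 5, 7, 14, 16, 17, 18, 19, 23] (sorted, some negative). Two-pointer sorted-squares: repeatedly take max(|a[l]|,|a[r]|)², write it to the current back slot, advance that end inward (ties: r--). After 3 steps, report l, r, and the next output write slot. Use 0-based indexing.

l=0 r=9: |-15|<=|23| out[9]=529, r--
l=0 r=8: |-15|<=|19| out[8]=361, r--
l=0 r=7: |-15|<=|18| out[7]=324, r--

l=0, r=6, next write slot=6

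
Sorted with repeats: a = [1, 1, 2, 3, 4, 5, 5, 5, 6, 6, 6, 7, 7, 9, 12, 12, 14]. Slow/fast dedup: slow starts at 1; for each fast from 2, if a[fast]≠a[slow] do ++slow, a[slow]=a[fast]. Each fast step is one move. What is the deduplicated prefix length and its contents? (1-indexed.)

slow=1 fast=2: a[fast]=1=a[slow] dup, fast++
slow=1 fast=3: a[fast]=2≠a[slow]=1 write a[2]=2, slow++,fast++
slow=2 fast=4: a[fast]=3≠a[slow]=2 write a[3]=3, slow++,fast++
slow=3 fast=5: a[fast]=4≠a[slow]=3 write a[4]=4, slow++,fast++
slow=4 fast=6: a[fast]=5≠a[slow]=4 write a[5]=5, slow++,fast++
slow=5 fast=7: a[fast]=5=a[slow] dup, fast++
slow=5 fast=8: a[fast]=5=a[slow] dup, fast++
slow=5 fast=9: a[fast]=6≠a[slow]=5 write a[6]=6, slow++,fast++
slow=6 fast=10: a[fast]=6=a[slow] dup, fast++
slow=6 fast=11: a[fast]=6=a[slow] dup, fast++
slow=6 fast=12: a[fast]=7≠a[slow]=6 write a[7]=7, slow++,fast++
slow=7 fast=13: a[fast]=7=a[slow] dup, fast++
slow=7 fast=14: a[fast]=9≠a[slow]=7 write a[8]=9, slow++,fast++
slow=8 fast=15: a[fast]=12≠a[slow]=9 write a[9]=12, slow++,fast++
slow=9 fast=16: a[fast]=12=a[slow] dup, fast++
slow=9 fast=17: a[fast]=14≠a[slow]=12 write a[10]=14, slow++,fast++

length 10; prefix = [1, 2, 3, 4, 5, 6, 7, 9, 12, 14]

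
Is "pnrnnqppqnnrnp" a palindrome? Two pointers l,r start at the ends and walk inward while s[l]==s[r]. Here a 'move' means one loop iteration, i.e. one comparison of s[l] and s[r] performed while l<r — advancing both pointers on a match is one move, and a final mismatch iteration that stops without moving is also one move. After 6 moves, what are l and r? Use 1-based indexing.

l=1 r=14: 'p'=='p', l++,r--
l=2 r=13: 'n'=='n', l++,r--
l=3 r=12: 'r'=='r', l++,r--
l=4 r=11: 'n'=='n', l++,r--
l=5 r=10: 'n'=='n', l++,r--
l=6 r=9: 'q'=='q', l++,r--

l=7, r=8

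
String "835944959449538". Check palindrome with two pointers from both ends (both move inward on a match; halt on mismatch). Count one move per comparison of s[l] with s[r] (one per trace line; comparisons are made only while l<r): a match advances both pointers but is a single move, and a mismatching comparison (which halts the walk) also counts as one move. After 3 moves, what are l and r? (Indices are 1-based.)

l=1 r=15: '8'=='8', l++,r--
l=2 r=14: '3'=='3', l++,r--
l=3 r=13: '5'=='5', l++,r--

l=4, r=12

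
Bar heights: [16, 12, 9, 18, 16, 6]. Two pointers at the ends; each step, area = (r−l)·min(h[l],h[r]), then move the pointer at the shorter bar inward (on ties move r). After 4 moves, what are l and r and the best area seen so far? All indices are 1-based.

[1,6] min(16,6)*5=30 best=30 * → r--
[1,5] min(16,16)*4=64 best=64 * → r--
[1,4] min(16,18)*3=48 best=64 → l++
[2,4] min(12,18)*2=24 best=64 → l++

l=3, r=4, best area=64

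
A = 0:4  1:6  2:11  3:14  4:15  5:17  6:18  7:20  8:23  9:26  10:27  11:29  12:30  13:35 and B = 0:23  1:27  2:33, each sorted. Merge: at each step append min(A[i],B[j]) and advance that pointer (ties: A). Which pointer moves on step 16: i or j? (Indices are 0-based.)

j

i=0 j=0: A[i]=4<=B[j]=23 take 4, i++
i=1 j=0: A[i]=6<=B[j]=23 take 6, i++
i=2 j=0: A[i]=11<=B[j]=23 take 11, i++
i=3 j=0: A[i]=14<=B[j]=23 take 14, i++
i=4 j=0: A[i]=15<=B[j]=23 take 15, i++
i=5 j=0: A[i]=17<=B[j]=23 take 17, i++
i=6 j=0: A[i]=18<=B[j]=23 take 18, i++
i=7 j=0: A[i]=20<=B[j]=23 take 20, i++
i=8 j=0: A[i]=23<=B[j]=23 take 23, i++
i=9 j=0: A[i]=26>B[j]=23 take 23, j++
i=9 j=1: A[i]=26<=B[j]=27 take 26, i++
i=10 j=1: A[i]=27<=B[j]=27 take 27, i++
i=11 j=1: A[i]=29>B[j]=27 take 27, j++
i=11 j=2: A[i]=29<=B[j]=33 take 29, i++
i=12 j=2: A[i]=30<=B[j]=33 take 30, i++
i=13 j=2: A[i]=35>B[j]=33 take 33, j++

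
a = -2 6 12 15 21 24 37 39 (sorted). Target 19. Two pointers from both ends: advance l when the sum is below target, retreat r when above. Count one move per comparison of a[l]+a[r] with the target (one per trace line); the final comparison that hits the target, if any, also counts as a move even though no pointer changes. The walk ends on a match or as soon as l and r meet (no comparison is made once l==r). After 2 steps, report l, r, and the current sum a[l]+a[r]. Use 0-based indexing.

l=0, r=5, sum=22

l=0 r=7: -2+39=37 >19, r--
l=0 r=6: -2+37=35 >19, r--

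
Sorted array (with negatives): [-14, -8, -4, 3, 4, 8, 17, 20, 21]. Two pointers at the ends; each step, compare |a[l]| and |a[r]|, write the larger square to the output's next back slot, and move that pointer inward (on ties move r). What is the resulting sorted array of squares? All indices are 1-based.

[9, 16, 16, 64, 64, 196, 289, 400, 441]

[1,9] |-14|<=|21| out[9]=441 → r--
[1,8] |-14|<=|20| out[8]=400 → r--
[1,7] |-14|<=|17| out[7]=289 → r--
[1,6] |-14|>|8| out[6]=196 → l++
[2,6] |-8|<=|8| out[5]=64 → r--
[2,5] |-8|>|4| out[4]=64 → l++
[3,5] |-4|<=|4| out[3]=16 → r--
[3,4] |-4|>|3| out[2]=16 → l++
[4,4] |3|<=|3| out[1]=9 → r--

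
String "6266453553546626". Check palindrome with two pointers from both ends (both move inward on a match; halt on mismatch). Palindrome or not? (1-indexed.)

[1,16] '6'=='6' → l++,r--
[2,15] '2'=='2' → l++,r--
[3,14] '6'=='6' → l++,r--
[4,13] '6'=='6' → l++,r--
[5,12] '4'=='4' → l++,r--
[6,11] '5'=='5' → l++,r--
[7,10] '3'=='3' → l++,r--
[8,9] '5'=='5' → l++,r--

palindrome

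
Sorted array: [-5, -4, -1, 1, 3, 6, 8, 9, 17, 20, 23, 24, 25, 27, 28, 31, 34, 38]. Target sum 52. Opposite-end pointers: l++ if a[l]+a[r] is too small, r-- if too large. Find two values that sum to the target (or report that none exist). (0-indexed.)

(24, 28)

l=0 r=17: -5+38=33 <52, l++
l=1 r=17: -4+38=34 <52, l++
l=2 r=17: -1+38=37 <52, l++
l=3 r=17: 1+38=39 <52, l++
l=4 r=17: 3+38=41 <52, l++
l=5 r=17: 6+38=44 <52, l++
l=6 r=17: 8+38=46 <52, l++
l=7 r=17: 9+38=47 <52, l++
l=8 r=17: 17+38=55 >52, r--
l=8 r=16: 17+34=51 <52, l++
l=9 r=16: 20+34=54 >52, r--
l=9 r=15: 20+31=51 <52, l++
l=10 r=15: 23+31=54 >52, r--
l=10 r=14: 23+28=51 <52, l++
l=11 r=14: 24+28=52, found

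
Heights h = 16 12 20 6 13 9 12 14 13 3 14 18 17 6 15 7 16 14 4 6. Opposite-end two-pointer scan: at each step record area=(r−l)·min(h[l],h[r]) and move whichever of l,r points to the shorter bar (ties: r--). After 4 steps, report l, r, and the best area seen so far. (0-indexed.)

l=0 r=19: min(16,6)*19=114 best=114 *, r--
l=0 r=18: min(16,4)*18=72 best=114, r--
l=0 r=17: min(16,14)*17=238 best=238 *, r--
l=0 r=16: min(16,16)*16=256 best=256 *, r--

l=0, r=15, best area=256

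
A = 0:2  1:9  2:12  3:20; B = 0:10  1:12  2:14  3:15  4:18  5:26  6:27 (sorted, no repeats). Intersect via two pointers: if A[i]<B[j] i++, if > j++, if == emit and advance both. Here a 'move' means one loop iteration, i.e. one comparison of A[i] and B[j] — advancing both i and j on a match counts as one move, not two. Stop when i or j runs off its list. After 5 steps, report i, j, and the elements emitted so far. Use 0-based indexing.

[i=0,j=0] 2<10 → i++
[i=1,j=0] 9<10 → i++
[i=2,j=0] 12>10 → j++
[i=2,j=1] 12==12 emit → i++,j++
[i=3,j=2] 20>14 → j++

i=3, j=3, emitted=[12]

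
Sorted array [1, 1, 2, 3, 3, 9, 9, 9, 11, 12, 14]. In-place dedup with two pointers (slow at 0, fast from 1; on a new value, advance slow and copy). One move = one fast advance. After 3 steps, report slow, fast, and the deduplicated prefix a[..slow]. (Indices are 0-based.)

slow=0 fast=1: a[fast]=1=a[slow] dup, fast++
slow=0 fast=2: a[fast]=2≠a[slow]=1 write a[1]=2, slow++,fast++
slow=1 fast=3: a[fast]=3≠a[slow]=2 write a[2]=3, slow++,fast++

slow=2, fast=4, prefix=[1, 2, 3]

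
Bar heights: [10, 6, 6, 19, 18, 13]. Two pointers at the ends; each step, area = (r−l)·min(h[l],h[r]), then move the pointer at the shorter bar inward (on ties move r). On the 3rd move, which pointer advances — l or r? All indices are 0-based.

l

[0,5] min(10,13)*5=50 best=50 * → l++
[1,5] min(6,13)*4=24 best=50 → l++
[2,5] min(6,13)*3=18 best=50 → l++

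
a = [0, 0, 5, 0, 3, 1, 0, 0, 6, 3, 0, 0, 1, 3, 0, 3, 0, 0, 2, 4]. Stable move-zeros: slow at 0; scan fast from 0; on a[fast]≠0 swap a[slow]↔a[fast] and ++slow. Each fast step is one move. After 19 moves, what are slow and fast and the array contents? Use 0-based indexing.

(s=0,f=0) a[fast]=0 → fast++
(s=0,f=1) a[fast]=0 → fast++
(s=0,f=2) a[fast]=5≠0 swap→a[0]=5 → slow++,fast++
(s=1,f=3) a[fast]=0 → fast++
(s=1,f=4) a[fast]=3≠0 swap→a[1]=3 → slow++,fast++
(s=2,f=5) a[fast]=1≠0 swap→a[2]=1 → slow++,fast++
(s=3,f=6) a[fast]=0 → fast++
(s=3,f=7) a[fast]=0 → fast++
(s=3,f=8) a[fast]=6≠0 swap→a[3]=6 → slow++,fast++
(s=4,f=9) a[fast]=3≠0 swap→a[4]=3 → slow++,fast++
(s=5,f=10) a[fast]=0 → fast++
(s=5,f=11) a[fast]=0 → fast++
(s=5,f=12) a[fast]=1≠0 swap→a[5]=1 → slow++,fast++
(s=6,f=13) a[fast]=3≠0 swap→a[6]=3 → slow++,fast++
(s=7,f=14) a[fast]=0 → fast++
(s=7,f=15) a[fast]=3≠0 swap→a[7]=3 → slow++,fast++
(s=8,f=16) a[fast]=0 → fast++
(s=8,f=17) a[fast]=0 → fast++
(s=8,f=18) a[fast]=2≠0 swap→a[8]=2 → slow++,fast++

slow=9, fast=19, a=[5, 3, 1, 6, 3, 1, 3, 3, 2, 0, 0, 0, 0, 0, 0, 0, 0, 0, 0, 4]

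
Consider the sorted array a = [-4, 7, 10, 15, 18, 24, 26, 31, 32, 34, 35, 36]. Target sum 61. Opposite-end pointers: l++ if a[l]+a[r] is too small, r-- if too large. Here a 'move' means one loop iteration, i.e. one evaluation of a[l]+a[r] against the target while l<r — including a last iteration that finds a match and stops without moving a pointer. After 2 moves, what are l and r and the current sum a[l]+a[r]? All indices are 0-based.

l=2, r=11, sum=46

[0,11] -4+36=32 <61 → l++
[1,11] 7+36=43 <61 → l++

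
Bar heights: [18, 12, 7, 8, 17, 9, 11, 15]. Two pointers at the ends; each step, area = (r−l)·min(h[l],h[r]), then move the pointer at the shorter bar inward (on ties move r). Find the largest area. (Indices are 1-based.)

[1,8] min(18,15)*7=105 best=105 * → r--
[1,7] min(18,11)*6=66 best=105 → r--
[1,6] min(18,9)*5=45 best=105 → r--
[1,5] min(18,17)*4=68 best=105 → r--
[1,4] min(18,8)*3=24 best=105 → r--
[1,3] min(18,7)*2=14 best=105 → r--
[1,2] min(18,12)*1=12 best=105 → r--

max area = 105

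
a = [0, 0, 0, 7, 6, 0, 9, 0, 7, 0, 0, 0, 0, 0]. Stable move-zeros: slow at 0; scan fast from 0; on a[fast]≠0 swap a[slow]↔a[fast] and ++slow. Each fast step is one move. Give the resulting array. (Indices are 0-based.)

[7, 6, 9, 7, 0, 0, 0, 0, 0, 0, 0, 0, 0, 0]

(s=0,f=0) a[fast]=0 → fast++
(s=0,f=1) a[fast]=0 → fast++
(s=0,f=2) a[fast]=0 → fast++
(s=0,f=3) a[fast]=7≠0 swap→a[0]=7 → slow++,fast++
(s=1,f=4) a[fast]=6≠0 swap→a[1]=6 → slow++,fast++
(s=2,f=5) a[fast]=0 → fast++
(s=2,f=6) a[fast]=9≠0 swap→a[2]=9 → slow++,fast++
(s=3,f=7) a[fast]=0 → fast++
(s=3,f=8) a[fast]=7≠0 swap→a[3]=7 → slow++,fast++
(s=4,f=9) a[fast]=0 → fast++
(s=4,f=10) a[fast]=0 → fast++
(s=4,f=11) a[fast]=0 → fast++
(s=4,f=12) a[fast]=0 → fast++
(s=4,f=13) a[fast]=0 → fast++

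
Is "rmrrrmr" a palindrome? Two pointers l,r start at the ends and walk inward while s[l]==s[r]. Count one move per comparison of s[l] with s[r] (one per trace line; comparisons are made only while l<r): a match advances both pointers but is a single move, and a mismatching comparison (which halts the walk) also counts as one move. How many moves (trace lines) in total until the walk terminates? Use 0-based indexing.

3 moves

l=0 r=6: 'r'=='r', l++,r--
l=1 r=5: 'm'=='m', l++,r--
l=2 r=4: 'r'=='r', l++,r--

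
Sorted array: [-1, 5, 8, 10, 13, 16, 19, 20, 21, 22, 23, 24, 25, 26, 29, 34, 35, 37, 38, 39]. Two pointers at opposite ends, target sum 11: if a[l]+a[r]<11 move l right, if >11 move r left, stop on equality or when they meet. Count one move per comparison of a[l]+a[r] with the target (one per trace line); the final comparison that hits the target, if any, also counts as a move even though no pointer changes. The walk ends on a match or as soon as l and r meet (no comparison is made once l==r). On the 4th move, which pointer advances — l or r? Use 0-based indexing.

r

[0,19] -1+39=38 >11 → r--
[0,18] -1+38=37 >11 → r--
[0,17] -1+37=36 >11 → r--
[0,16] -1+35=34 >11 → r--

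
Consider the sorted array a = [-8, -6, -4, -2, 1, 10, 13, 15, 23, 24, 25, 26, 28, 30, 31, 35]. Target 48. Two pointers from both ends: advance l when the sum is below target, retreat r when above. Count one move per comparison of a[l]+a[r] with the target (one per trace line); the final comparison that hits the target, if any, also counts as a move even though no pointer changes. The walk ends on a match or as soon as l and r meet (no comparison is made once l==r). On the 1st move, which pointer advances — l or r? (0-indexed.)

l

l=0 r=15: -8+35=27 <48, l++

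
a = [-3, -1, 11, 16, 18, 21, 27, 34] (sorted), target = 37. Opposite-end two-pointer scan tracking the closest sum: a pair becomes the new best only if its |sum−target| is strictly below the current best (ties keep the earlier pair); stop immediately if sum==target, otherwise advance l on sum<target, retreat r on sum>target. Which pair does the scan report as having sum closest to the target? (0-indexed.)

[0,7] -3+34=31 d=6 * → l++
[1,7] -1+34=33 d=4 * → l++
[2,7] 11+34=45 d=8 → r--
[2,6] 11+27=38 d=1 * → r--
[2,5] 11+21=32 d=5 → l++
[3,5] 16+21=37 d=0 * → stop

pair (16, 21) with sum 37 (|Δ|=0)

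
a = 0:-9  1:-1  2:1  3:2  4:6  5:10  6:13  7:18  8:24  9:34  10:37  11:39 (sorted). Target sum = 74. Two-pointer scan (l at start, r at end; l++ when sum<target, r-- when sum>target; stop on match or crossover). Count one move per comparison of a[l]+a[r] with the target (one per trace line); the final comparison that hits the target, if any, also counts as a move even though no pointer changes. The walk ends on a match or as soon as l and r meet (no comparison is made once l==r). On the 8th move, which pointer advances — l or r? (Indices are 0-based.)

l

l=0 r=11: -9+39=30 <74, l++
l=1 r=11: -1+39=38 <74, l++
l=2 r=11: 1+39=40 <74, l++
l=3 r=11: 2+39=41 <74, l++
l=4 r=11: 6+39=45 <74, l++
l=5 r=11: 10+39=49 <74, l++
l=6 r=11: 13+39=52 <74, l++
l=7 r=11: 18+39=57 <74, l++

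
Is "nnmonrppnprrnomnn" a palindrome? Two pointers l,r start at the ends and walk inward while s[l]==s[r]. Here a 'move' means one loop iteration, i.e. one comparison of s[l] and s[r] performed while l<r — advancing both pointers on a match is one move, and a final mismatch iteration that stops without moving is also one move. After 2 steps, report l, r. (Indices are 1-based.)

[1,17] 'n'=='n' → l++,r--
[2,16] 'n'=='n' → l++,r--

l=3, r=15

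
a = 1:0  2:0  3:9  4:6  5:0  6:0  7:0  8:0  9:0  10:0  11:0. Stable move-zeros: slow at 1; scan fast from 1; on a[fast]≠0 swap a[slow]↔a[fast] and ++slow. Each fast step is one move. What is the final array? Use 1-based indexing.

slow=1 fast=1: a[fast]=0, fast++
slow=1 fast=2: a[fast]=0, fast++
slow=1 fast=3: a[fast]=9≠0 swap→a[1]=9, slow++,fast++
slow=2 fast=4: a[fast]=6≠0 swap→a[2]=6, slow++,fast++
slow=3 fast=5: a[fast]=0, fast++
slow=3 fast=6: a[fast]=0, fast++
slow=3 fast=7: a[fast]=0, fast++
slow=3 fast=8: a[fast]=0, fast++
slow=3 fast=9: a[fast]=0, fast++
slow=3 fast=10: a[fast]=0, fast++
slow=3 fast=11: a[fast]=0, fast++

[9, 6, 0, 0, 0, 0, 0, 0, 0, 0, 0]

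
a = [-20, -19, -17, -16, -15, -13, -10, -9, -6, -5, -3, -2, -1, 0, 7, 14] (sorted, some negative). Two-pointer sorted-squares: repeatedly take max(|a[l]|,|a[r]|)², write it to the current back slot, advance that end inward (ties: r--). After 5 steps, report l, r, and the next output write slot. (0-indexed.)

l=0 r=15: |-20|>|14| out[15]=400, l++
l=1 r=15: |-19|>|14| out[14]=361, l++
l=2 r=15: |-17|>|14| out[13]=289, l++
l=3 r=15: |-16|>|14| out[12]=256, l++
l=4 r=15: |-15|>|14| out[11]=225, l++

l=5, r=15, next write slot=10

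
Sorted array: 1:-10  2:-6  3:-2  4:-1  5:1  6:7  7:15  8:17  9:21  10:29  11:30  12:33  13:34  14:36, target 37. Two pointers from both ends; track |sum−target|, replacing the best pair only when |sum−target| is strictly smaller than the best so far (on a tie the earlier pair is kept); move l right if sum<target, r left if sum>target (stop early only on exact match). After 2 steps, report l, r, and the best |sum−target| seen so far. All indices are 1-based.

l=3, r=14, best |Δ|=7

l=1 r=14: -10+36=26 d=11 *, l++
l=2 r=14: -6+36=30 d=7 *, l++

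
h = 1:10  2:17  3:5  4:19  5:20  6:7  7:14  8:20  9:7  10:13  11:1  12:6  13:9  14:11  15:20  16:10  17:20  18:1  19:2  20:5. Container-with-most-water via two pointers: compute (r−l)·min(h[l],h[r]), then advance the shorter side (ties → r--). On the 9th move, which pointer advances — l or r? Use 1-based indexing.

r

[1,20] min(10,5)*19=95 best=95 * → r--
[1,19] min(10,2)*18=36 best=95 → r--
[1,18] min(10,1)*17=17 best=95 → r--
[1,17] min(10,20)*16=160 best=160 * → l++
[2,17] min(17,20)*15=255 best=255 * → l++
[3,17] min(5,20)*14=70 best=255 → l++
[4,17] min(19,20)*13=247 best=255 → l++
[5,17] min(20,20)*12=240 best=255 → r--
[5,16] min(20,10)*11=110 best=255 → r--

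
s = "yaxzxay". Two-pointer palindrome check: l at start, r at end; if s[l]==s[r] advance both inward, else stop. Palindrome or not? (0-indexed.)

[0,6] 'y'=='y' → l++,r--
[1,5] 'a'=='a' → l++,r--
[2,4] 'x'=='x' → l++,r--

palindrome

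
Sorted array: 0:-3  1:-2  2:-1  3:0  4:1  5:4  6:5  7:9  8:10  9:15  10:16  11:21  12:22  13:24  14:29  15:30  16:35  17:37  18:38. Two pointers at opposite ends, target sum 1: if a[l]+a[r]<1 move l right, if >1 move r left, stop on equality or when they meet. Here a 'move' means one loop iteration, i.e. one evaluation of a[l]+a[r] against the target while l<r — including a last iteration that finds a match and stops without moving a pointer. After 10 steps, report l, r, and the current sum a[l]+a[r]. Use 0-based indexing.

[0,18] -3+38=35 >1 → r--
[0,17] -3+37=34 >1 → r--
[0,16] -3+35=32 >1 → r--
[0,15] -3+30=27 >1 → r--
[0,14] -3+29=26 >1 → r--
[0,13] -3+24=21 >1 → r--
[0,12] -3+22=19 >1 → r--
[0,11] -3+21=18 >1 → r--
[0,10] -3+16=13 >1 → r--
[0,9] -3+15=12 >1 → r--

l=0, r=8, sum=7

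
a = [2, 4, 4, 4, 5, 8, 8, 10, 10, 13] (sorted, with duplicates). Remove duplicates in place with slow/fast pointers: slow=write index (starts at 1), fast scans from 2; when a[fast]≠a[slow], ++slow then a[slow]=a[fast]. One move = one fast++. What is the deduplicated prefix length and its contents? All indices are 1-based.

(s=1,f=2) a[fast]=4≠a[slow]=2 write a[2]=4 → slow++,fast++
(s=2,f=3) a[fast]=4=a[slow] dup → fast++
(s=2,f=4) a[fast]=4=a[slow] dup → fast++
(s=2,f=5) a[fast]=5≠a[slow]=4 write a[3]=5 → slow++,fast++
(s=3,f=6) a[fast]=8≠a[slow]=5 write a[4]=8 → slow++,fast++
(s=4,f=7) a[fast]=8=a[slow] dup → fast++
(s=4,f=8) a[fast]=10≠a[slow]=8 write a[5]=10 → slow++,fast++
(s=5,f=9) a[fast]=10=a[slow] dup → fast++
(s=5,f=10) a[fast]=13≠a[slow]=10 write a[6]=13 → slow++,fast++

length 6; prefix = [2, 4, 5, 8, 10, 13]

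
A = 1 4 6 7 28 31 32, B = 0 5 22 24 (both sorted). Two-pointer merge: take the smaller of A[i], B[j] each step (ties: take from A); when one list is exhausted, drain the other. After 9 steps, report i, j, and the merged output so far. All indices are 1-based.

i=1 j=1: A[i]=1>B[j]=0 take 0, j++
i=1 j=2: A[i]=1<=B[j]=5 take 1, i++
i=2 j=2: A[i]=4<=B[j]=5 take 4, i++
i=3 j=2: A[i]=6>B[j]=5 take 5, j++
i=3 j=3: A[i]=6<=B[j]=22 take 6, i++
i=4 j=3: A[i]=7<=B[j]=22 take 7, i++
i=5 j=3: A[i]=28>B[j]=22 take 22, j++
i=5 j=4: A[i]=28>B[j]=24 take 24, j++
i=5 j=5: B done, take A[i]=28, i++

i=6, j=5, merged so far=[0, 1, 4, 5, 6, 7, 22, 24, 28]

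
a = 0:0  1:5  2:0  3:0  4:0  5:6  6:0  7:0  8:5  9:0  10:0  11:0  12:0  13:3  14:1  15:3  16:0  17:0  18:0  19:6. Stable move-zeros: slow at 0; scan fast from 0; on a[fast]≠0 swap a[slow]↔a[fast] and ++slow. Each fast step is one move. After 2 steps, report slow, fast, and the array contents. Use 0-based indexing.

slow=1, fast=2, a=[5, 0, 0, 0, 0, 6, 0, 0, 5, 0, 0, 0, 0, 3, 1, 3, 0, 0, 0, 6]

(s=0,f=0) a[fast]=0 → fast++
(s=0,f=1) a[fast]=5≠0 swap→a[0]=5 → slow++,fast++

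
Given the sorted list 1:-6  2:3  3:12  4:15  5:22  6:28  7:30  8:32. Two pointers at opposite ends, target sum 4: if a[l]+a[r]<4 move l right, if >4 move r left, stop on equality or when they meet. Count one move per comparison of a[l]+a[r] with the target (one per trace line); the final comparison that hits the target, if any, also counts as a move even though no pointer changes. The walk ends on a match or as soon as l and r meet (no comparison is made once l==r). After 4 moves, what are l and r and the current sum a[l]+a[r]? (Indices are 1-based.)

[1,8] -6+32=26 >4 → r--
[1,7] -6+30=24 >4 → r--
[1,6] -6+28=22 >4 → r--
[1,5] -6+22=16 >4 → r--

l=1, r=4, sum=9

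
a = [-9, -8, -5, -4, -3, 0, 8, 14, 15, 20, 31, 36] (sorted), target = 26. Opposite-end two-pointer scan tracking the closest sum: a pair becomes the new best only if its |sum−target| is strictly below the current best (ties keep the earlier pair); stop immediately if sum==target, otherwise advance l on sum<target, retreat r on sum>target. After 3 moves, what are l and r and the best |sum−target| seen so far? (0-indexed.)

l=2, r=10, best |Δ|=1

l=0 r=11: -9+36=27 d=1 *, r--
l=0 r=10: -9+31=22 d=4, l++
l=1 r=10: -8+31=23 d=3, l++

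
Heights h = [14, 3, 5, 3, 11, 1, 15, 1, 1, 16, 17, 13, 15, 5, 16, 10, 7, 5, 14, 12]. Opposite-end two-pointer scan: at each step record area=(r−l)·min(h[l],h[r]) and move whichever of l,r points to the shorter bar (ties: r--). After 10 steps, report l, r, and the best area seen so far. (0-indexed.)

[0,19] min(14,12)*19=228 best=228 * → r--
[0,18] min(14,14)*18=252 best=252 * → r--
[0,17] min(14,5)*17=85 best=252 → r--
[0,16] min(14,7)*16=112 best=252 → r--
[0,15] min(14,10)*15=150 best=252 → r--
[0,14] min(14,16)*14=196 best=252 → l++
[1,14] min(3,16)*13=39 best=252 → l++
[2,14] min(5,16)*12=60 best=252 → l++
[3,14] min(3,16)*11=33 best=252 → l++
[4,14] min(11,16)*10=110 best=252 → l++

l=5, r=14, best area=252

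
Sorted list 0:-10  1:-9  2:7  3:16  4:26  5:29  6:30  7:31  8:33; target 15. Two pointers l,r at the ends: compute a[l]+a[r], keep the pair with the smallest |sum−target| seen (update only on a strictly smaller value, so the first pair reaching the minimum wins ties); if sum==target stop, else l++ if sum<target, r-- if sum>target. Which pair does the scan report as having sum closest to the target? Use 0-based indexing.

l=0 r=8: -10+33=23 d=8 *, r--
l=0 r=7: -10+31=21 d=6 *, r--
l=0 r=6: -10+30=20 d=5 *, r--
l=0 r=5: -10+29=19 d=4 *, r--
l=0 r=4: -10+26=16 d=1 *, r--
l=0 r=3: -10+16=6 d=9, l++
l=1 r=3: -9+16=7 d=8, l++
l=2 r=3: 7+16=23 d=8, r--

pair (-10, 26) with sum 16 (|Δ|=1)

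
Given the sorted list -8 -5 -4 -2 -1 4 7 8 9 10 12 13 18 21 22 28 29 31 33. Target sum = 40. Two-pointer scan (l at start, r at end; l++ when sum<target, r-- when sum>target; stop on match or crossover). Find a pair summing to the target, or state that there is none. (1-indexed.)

[1,19] -8+33=25 <40 → l++
[2,19] -5+33=28 <40 → l++
[3,19] -4+33=29 <40 → l++
[4,19] -2+33=31 <40 → l++
[5,19] -1+33=32 <40 → l++
[6,19] 4+33=37 <40 → l++
[7,19] 7+33=40 → found

(7, 33)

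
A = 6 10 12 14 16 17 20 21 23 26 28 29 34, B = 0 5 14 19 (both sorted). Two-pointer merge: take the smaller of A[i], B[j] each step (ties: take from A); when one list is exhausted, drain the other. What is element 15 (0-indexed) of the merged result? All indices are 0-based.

[i=0,j=0] A[i]=6>B[j]=0 take 0 → j++
[i=0,j=1] A[i]=6>B[j]=5 take 5 → j++
[i=0,j=2] A[i]=6<=B[j]=14 take 6 → i++
[i=1,j=2] A[i]=10<=B[j]=14 take 10 → i++
[i=2,j=2] A[i]=12<=B[j]=14 take 12 → i++
[i=3,j=2] A[i]=14<=B[j]=14 take 14 → i++
[i=4,j=2] A[i]=16>B[j]=14 take 14 → j++
[i=4,j=3] A[i]=16<=B[j]=19 take 16 → i++
[i=5,j=3] A[i]=17<=B[j]=19 take 17 → i++
[i=6,j=3] A[i]=20>B[j]=19 take 19 → j++
[i=6,j=4] B done, take A[i]=20 → i++
[i=7,j=4] B done, take A[i]=21 → i++
[i=8,j=4] B done, take A[i]=23 → i++
[i=9,j=4] B done, take A[i]=26 → i++
[i=10,j=4] B done, take A[i]=28 → i++
[i=11,j=4] B done, take A[i]=29 → i++
[i=12,j=4] B done, take A[i]=34 → i++

merged[15] = 29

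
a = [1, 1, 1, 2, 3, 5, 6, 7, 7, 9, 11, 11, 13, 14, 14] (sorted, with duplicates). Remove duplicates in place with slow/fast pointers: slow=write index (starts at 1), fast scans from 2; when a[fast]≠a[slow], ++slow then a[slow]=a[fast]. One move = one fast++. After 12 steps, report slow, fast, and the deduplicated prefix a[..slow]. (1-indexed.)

slow=9, fast=14, prefix=[1, 2, 3, 5, 6, 7, 9, 11, 13]

slow=1 fast=2: a[fast]=1=a[slow] dup, fast++
slow=1 fast=3: a[fast]=1=a[slow] dup, fast++
slow=1 fast=4: a[fast]=2≠a[slow]=1 write a[2]=2, slow++,fast++
slow=2 fast=5: a[fast]=3≠a[slow]=2 write a[3]=3, slow++,fast++
slow=3 fast=6: a[fast]=5≠a[slow]=3 write a[4]=5, slow++,fast++
slow=4 fast=7: a[fast]=6≠a[slow]=5 write a[5]=6, slow++,fast++
slow=5 fast=8: a[fast]=7≠a[slow]=6 write a[6]=7, slow++,fast++
slow=6 fast=9: a[fast]=7=a[slow] dup, fast++
slow=6 fast=10: a[fast]=9≠a[slow]=7 write a[7]=9, slow++,fast++
slow=7 fast=11: a[fast]=11≠a[slow]=9 write a[8]=11, slow++,fast++
slow=8 fast=12: a[fast]=11=a[slow] dup, fast++
slow=8 fast=13: a[fast]=13≠a[slow]=11 write a[9]=13, slow++,fast++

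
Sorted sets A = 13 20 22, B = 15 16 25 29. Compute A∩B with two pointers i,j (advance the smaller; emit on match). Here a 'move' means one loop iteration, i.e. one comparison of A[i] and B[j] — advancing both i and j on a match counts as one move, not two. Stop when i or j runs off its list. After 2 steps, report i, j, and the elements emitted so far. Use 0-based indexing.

i=1, j=1, emitted=[]

i=0 j=0: 13<15, i++
i=1 j=0: 20>15, j++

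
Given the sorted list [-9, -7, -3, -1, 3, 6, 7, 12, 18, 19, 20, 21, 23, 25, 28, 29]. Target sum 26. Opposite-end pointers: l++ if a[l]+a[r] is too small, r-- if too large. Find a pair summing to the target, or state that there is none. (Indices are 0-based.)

l=0 r=15: -9+29=20 <26, l++
l=1 r=15: -7+29=22 <26, l++
l=2 r=15: -3+29=26, found

(-3, 29)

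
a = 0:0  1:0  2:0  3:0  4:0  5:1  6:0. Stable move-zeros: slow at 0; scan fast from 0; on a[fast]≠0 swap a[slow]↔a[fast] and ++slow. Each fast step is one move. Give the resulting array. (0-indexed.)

slow=0 fast=0: a[fast]=0, fast++
slow=0 fast=1: a[fast]=0, fast++
slow=0 fast=2: a[fast]=0, fast++
slow=0 fast=3: a[fast]=0, fast++
slow=0 fast=4: a[fast]=0, fast++
slow=0 fast=5: a[fast]=1≠0 swap→a[0]=1, slow++,fast++
slow=1 fast=6: a[fast]=0, fast++

[1, 0, 0, 0, 0, 0, 0]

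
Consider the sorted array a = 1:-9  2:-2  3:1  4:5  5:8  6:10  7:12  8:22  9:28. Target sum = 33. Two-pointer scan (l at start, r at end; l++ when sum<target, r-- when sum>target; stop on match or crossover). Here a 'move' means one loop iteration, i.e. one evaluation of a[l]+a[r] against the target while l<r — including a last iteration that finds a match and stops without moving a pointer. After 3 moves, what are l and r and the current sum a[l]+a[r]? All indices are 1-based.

l=4, r=9, sum=33

[1,9] -9+28=19 <33 → l++
[2,9] -2+28=26 <33 → l++
[3,9] 1+28=29 <33 → l++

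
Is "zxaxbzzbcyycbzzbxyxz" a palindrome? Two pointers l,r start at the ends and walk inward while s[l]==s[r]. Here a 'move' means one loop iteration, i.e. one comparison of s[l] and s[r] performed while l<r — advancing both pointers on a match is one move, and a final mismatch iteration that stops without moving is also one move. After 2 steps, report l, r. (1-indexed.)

l=3, r=18

l=1 r=20: 'z'=='z', l++,r--
l=2 r=19: 'x'=='x', l++,r--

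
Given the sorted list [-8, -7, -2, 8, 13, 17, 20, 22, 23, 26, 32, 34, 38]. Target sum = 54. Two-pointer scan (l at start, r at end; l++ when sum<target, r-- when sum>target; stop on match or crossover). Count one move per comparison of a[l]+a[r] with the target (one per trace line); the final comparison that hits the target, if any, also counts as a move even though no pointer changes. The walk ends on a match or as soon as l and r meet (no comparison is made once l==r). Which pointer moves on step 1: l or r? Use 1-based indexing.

[1,13] -8+38=30 <54 → l++

l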